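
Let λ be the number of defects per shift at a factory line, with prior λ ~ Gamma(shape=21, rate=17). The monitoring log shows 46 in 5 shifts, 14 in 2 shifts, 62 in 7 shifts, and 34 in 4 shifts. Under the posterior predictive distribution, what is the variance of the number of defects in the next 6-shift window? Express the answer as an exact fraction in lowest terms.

Total count: 46 + 14 + 62 + 34 = 156.
Total exposure: 5 + 2 + 7 + 4 = 18 shifts.
By Gamma–Poisson conjugacy, the posterior is Gamma(α + Σx, β + Σt) = Gamma(21 + 156, 17 + 18) = Gamma(177, 35).
The posterior predictive for a window of length T is Negative Binomial with variance T·α'·(β'+T)/β'² = 6·177·41/1225 = 43542/1225.

43542/1225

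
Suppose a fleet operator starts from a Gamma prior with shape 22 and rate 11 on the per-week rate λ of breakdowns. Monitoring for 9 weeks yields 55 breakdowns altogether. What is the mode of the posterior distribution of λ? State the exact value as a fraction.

19/5

Total count 55 over total exposure 9 weeks.
Posterior: α' = 22 + 55 = 77, β' = 11 + 9 = 20.
Posterior mode = (α'−1)/β' = 76/20 = 19/5.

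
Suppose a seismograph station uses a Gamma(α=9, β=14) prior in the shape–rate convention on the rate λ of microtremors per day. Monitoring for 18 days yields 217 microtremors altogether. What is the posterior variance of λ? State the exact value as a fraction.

113/512

Total count 217 over total exposure 18 days.
Posterior: α' = 9 + 217 = 226, β' = 14 + 18 = 32.
Posterior variance = α'/β'² = 226/1024 = 113/512.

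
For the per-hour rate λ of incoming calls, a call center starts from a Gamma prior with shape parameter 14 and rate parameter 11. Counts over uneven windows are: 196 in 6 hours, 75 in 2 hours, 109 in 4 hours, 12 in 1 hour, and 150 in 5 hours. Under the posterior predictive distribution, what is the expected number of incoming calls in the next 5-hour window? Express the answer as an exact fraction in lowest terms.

Total count: 196 + 75 + 109 + 12 + 150 = 542.
Total exposure: 6 + 2 + 4 + 1 + 5 = 18 hours.
Posterior: α' = 14 + 542 = 556, β' = 11 + 18 = 29.
Predictive mean over a 5-hour window = T·E[λ|data] = 5·556/29 = 2780/29.

2780/29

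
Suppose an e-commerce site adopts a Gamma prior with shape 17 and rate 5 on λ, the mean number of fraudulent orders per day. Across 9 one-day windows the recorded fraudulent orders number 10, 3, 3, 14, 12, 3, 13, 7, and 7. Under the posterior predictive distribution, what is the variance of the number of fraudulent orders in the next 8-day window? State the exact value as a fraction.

Total count: 10 + 3 + 3 + 14 + 12 + 3 + 13 + 7 + 7 = 72.
Total exposure: 9 days.
Gamma(α, β) with Poisson data over total exposure Σt gives posterior Gamma(α+Σx, β+Σt) = Gamma(89, 14).
The posterior predictive for a window of length T is Negative Binomial with variance T·α'·(β'+T)/β'² = 8·89·22/196 = 3916/49.

3916/49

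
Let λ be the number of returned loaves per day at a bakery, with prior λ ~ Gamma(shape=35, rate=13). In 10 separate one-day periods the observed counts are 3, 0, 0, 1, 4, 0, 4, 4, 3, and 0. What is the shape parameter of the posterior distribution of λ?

54

Total count: 3 + 0 + 0 + 1 + 4 + 0 + 4 + 4 + 3 + 0 = 19.
Total exposure: 10 days.
By Gamma–Poisson conjugacy, the posterior is Gamma(α + Σx, β + Σt) = Gamma(35 + 19, 13 + 10) = Gamma(54, 23).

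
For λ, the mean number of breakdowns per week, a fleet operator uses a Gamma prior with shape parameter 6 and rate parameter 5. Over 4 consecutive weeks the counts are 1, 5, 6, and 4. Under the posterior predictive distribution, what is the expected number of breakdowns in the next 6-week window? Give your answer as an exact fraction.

44/3

Total count: 1 + 5 + 6 + 4 = 16.
Total exposure: 4 weeks.
The Gamma prior is conjugate for the Poisson rate, so λ | data ~ Gamma(6+16, 5+4) = Gamma(22, 9).
Predictive mean over a 6-week window = T·E[λ|data] = 6·22/9 = 44/3.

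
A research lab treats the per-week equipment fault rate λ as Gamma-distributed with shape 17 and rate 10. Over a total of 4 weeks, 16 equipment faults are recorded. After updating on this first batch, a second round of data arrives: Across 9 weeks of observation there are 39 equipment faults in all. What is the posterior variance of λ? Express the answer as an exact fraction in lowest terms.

72/529

Total count 16 over total exposure 4 weeks.
After the first batch: Gamma(17 + 16, 10 + 4) = Gamma(33, 14).
Total count 39 over total exposure 9 weeks.
After the second batch: Gamma(33 + 39, 14 + 9) = Gamma(72, 23).
Posterior variance = α'/β'² = 72/529.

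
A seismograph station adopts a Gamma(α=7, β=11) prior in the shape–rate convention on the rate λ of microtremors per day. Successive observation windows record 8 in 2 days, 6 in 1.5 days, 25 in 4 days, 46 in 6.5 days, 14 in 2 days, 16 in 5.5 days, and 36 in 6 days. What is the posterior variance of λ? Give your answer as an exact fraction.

Total count: 8 + 6 + 25 + 46 + 14 + 16 + 36 = 151.
Total exposure: 2 + 1.5 + 4 + 6.5 + 2 + 5.5 + 6 = 27.5 days.
By Gamma–Poisson conjugacy, the posterior is Gamma(α + Σx, β + Σt) = Gamma(7 + 151, 11 + 27.5) = Gamma(158, 77/2).
Posterior variance = α'/β'² = 158/(5929/4) = 632/5929.

632/5929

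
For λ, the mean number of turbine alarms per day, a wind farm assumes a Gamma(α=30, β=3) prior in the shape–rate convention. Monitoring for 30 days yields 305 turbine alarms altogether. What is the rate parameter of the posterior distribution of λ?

33

Total count 305 over total exposure 30 days.
The Gamma prior is conjugate for the Poisson rate, so λ | data ~ Gamma(30+305, 3+30) = Gamma(335, 33).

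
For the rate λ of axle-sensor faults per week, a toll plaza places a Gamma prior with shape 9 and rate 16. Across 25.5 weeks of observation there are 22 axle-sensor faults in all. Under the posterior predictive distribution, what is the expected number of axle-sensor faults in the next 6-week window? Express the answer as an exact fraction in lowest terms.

372/83

Total count 22 over total exposure 25.5 weeks.
Conjugate update: add total count to the shape and total exposure to the rate, giving Gamma(31, 83/2).
Predictive mean over a 6-week window = T·E[λ|data] = 6·31/(83/2) = 372/83.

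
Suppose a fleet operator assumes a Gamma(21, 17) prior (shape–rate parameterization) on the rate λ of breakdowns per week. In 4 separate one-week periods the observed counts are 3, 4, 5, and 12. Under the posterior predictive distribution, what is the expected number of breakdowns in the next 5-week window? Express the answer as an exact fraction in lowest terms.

Total count: 3 + 4 + 5 + 12 = 24.
Total exposure: 4 weeks.
Conjugate update: add total count to the shape and total exposure to the rate, giving Gamma(45, 21).
Predictive mean over a 5-week window = T·E[λ|data] = 5·45/21 = 75/7.

75/7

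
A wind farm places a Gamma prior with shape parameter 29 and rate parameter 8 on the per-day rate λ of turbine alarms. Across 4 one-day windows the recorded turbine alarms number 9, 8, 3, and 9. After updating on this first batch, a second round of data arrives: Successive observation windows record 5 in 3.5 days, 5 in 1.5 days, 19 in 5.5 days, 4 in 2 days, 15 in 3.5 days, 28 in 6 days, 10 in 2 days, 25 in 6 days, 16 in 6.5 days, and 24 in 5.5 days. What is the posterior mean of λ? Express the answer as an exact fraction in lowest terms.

Total count: 9 + 8 + 3 + 9 = 29.
Total exposure: 4 days.
After the first batch: Gamma(29 + 29, 8 + 4) = Gamma(58, 12).
Total count: 5 + 5 + 19 + 4 + 15 + 28 + 10 + 25 + 16 + 24 = 151.
Total exposure: 3.5 + 1.5 + 5.5 + 2 + 3.5 + 6 + 2 + 6 + 6.5 + 5.5 = 42 days.
After the second batch: Gamma(58 + 151, 12 + 42) = Gamma(209, 54).
Posterior mean = α'/β' = 209/54.

209/54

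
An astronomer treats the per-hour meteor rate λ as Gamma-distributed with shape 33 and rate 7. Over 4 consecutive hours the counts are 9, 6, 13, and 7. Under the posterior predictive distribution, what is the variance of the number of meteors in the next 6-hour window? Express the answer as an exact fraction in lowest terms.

Total count: 9 + 6 + 13 + 7 = 35.
Total exposure: 4 hours.
Gamma(α, β) with Poisson data over total exposure Σt gives posterior Gamma(α+Σx, β+Σt) = Gamma(68, 11).
The posterior predictive for a window of length T is Negative Binomial with variance T·α'·(β'+T)/β'² = 6·68·17/121 = 6936/121.

6936/121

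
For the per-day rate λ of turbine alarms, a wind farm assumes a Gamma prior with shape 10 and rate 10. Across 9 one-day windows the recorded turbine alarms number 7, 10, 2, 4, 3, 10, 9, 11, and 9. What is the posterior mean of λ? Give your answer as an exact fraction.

Total count: 7 + 10 + 2 + 4 + 3 + 10 + 9 + 11 + 9 = 65.
Total exposure: 9 days.
Conjugate update: add total count to the shape and total exposure to the rate, giving Gamma(75, 19).
Posterior mean = α'/β' = 75/19.

75/19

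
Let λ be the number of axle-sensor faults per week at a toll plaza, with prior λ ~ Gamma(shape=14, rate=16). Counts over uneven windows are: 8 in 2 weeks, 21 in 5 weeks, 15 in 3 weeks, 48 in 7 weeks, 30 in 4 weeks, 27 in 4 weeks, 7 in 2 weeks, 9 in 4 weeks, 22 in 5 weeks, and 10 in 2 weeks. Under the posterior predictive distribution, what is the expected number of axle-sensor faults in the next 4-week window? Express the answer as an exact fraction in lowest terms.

Total count: 8 + 21 + 15 + 48 + 30 + 27 + 7 + 9 + 22 + 10 = 197.
Total exposure: 2 + 5 + 3 + 7 + 4 + 4 + 2 + 4 + 5 + 2 = 38 weeks.
Conjugate update: add total count to the shape and total exposure to the rate, giving Gamma(211, 54).
Predictive mean over a 4-week window = T·E[λ|data] = 4·211/54 = 422/27.

422/27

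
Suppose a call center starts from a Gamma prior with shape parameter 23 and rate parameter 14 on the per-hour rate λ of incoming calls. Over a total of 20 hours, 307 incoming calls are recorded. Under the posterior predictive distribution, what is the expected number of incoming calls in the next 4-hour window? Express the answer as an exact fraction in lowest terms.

660/17

Total count 307 over total exposure 20 hours.
By Gamma–Poisson conjugacy, the posterior is Gamma(α + Σx, β + Σt) = Gamma(23 + 307, 14 + 20) = Gamma(330, 34).
Predictive mean over a 4-hour window = T·E[λ|data] = 4·330/34 = 660/17.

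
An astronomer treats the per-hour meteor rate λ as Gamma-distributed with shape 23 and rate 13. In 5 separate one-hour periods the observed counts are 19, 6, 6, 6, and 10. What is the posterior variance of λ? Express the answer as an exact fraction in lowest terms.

Total count: 19 + 6 + 6 + 6 + 10 = 47.
Total exposure: 5 hours.
Conjugate update: add total count to the shape and total exposure to the rate, giving Gamma(70, 18).
Posterior variance = α'/β'² = 70/324 = 35/162.

35/162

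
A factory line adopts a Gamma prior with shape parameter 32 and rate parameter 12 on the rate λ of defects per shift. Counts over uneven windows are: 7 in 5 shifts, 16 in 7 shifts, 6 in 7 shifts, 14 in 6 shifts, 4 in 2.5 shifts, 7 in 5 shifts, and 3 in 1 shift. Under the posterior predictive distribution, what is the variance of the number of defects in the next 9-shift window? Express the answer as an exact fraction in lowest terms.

Total count: 7 + 16 + 6 + 14 + 4 + 7 + 3 = 57.
Total exposure: 5 + 7 + 7 + 6 + 2.5 + 5 + 1 = 33.5 shifts.
The Gamma prior is conjugate for the Poisson rate, so λ | data ~ Gamma(32+57, 12+33.5) = Gamma(89, 91/2).
The posterior predictive for a window of length T is Negative Binomial with variance T·α'·(β'+T)/β'² = 9·89·(109/2)/(8281/4) = 174618/8281.

174618/8281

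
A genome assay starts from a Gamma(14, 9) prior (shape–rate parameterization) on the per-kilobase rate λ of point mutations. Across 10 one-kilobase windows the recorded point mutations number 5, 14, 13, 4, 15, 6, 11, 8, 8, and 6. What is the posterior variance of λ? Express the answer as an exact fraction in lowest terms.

Total count: 5 + 14 + 13 + 4 + 15 + 6 + 11 + 8 + 8 + 6 = 90.
Total exposure: 10 kilobases.
Posterior: α' = 14 + 90 = 104, β' = 9 + 10 = 19.
Posterior variance = α'/β'² = 104/361.

104/361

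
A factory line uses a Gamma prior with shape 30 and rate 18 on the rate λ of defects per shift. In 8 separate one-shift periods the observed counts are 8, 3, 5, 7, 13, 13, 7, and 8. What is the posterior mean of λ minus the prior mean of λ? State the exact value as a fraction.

Total count: 8 + 3 + 5 + 7 + 13 + 13 + 7 + 8 = 64.
Total exposure: 8 shifts.
The Gamma prior is conjugate for the Poisson rate, so λ | data ~ Gamma(30+64, 18+8) = Gamma(94, 26).
Posterior mean = 94/26 = 47/13; prior mean = 30/18 = 5/3. Difference = 47/13 − 5/3 = 76/39.

76/39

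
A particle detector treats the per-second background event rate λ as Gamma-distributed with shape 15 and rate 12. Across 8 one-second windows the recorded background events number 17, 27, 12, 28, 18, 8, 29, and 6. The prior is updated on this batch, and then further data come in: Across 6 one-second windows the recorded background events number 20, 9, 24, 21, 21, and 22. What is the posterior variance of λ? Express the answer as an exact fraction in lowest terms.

Total count: 17 + 27 + 12 + 28 + 18 + 8 + 29 + 6 = 145.
Total exposure: 8 seconds.
After the first batch: Gamma(15 + 145, 12 + 8) = Gamma(160, 20).
Total count: 20 + 9 + 24 + 21 + 21 + 22 = 117.
Total exposure: 6 seconds.
After the second batch: Gamma(160 + 117, 20 + 6) = Gamma(277, 26).
Posterior variance = α'/β'² = 277/676.

277/676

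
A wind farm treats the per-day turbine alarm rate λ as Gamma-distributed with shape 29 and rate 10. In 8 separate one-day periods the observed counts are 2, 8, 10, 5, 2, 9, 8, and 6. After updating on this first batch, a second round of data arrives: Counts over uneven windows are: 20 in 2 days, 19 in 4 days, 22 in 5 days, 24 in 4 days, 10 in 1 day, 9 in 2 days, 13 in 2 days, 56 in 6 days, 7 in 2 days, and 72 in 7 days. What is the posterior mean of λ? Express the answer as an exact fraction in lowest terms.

331/53

Total count: 2 + 8 + 10 + 5 + 2 + 9 + 8 + 6 = 50.
Total exposure: 8 days.
After the first batch: Gamma(29 + 50, 10 + 8) = Gamma(79, 18).
Total count: 20 + 19 + 22 + 24 + 10 + 9 + 13 + 56 + 7 + 72 = 252.
Total exposure: 2 + 4 + 5 + 4 + 1 + 2 + 2 + 6 + 2 + 7 = 35 days.
After the second batch: Gamma(79 + 252, 18 + 35) = Gamma(331, 53).
Posterior mean = α'/β' = 331/53.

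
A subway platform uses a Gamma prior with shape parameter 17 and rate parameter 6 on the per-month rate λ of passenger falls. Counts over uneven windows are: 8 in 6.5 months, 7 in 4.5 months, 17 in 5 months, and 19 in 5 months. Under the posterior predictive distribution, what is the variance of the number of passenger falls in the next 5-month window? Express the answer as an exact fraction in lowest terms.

10880/729

Total count: 8 + 7 + 17 + 19 = 51.
Total exposure: 6.5 + 4.5 + 5 + 5 = 21 months.
Conjugate update: add total count to the shape and total exposure to the rate, giving Gamma(68, 27).
The posterior predictive for a window of length T is Negative Binomial with variance T·α'·(β'+T)/β'² = 5·68·32/729 = 10880/729.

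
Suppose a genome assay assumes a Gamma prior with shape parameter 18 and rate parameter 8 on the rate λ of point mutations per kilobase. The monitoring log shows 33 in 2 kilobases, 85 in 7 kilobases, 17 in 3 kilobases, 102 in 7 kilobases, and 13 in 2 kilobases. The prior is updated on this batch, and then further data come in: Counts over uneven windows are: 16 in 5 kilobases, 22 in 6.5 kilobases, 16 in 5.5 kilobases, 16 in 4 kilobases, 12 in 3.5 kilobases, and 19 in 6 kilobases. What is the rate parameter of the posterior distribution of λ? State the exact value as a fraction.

119/2

Total count: 33 + 85 + 17 + 102 + 13 = 250.
Total exposure: 2 + 7 + 3 + 7 + 2 = 21 kilobases.
After the first batch: Gamma(18 + 250, 8 + 21) = Gamma(268, 29).
Total count: 16 + 22 + 16 + 16 + 12 + 19 = 101.
Total exposure: 5 + 6.5 + 5.5 + 4 + 3.5 + 6 = 30.5 kilobases.
After the second batch: Gamma(268 + 101, 29 + 30.5) = Gamma(369, 119/2).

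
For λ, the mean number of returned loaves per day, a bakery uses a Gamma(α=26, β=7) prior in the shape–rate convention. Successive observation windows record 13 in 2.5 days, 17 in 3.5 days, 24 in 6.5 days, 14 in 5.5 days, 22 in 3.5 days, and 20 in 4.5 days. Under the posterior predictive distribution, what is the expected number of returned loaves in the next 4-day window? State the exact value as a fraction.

544/33

Total count: 13 + 17 + 24 + 14 + 22 + 20 = 110.
Total exposure: 2.5 + 3.5 + 6.5 + 5.5 + 3.5 + 4.5 = 26 days.
By Gamma–Poisson conjugacy, the posterior is Gamma(α + Σx, β + Σt) = Gamma(26 + 110, 7 + 26) = Gamma(136, 33).
Predictive mean over a 4-day window = T·E[λ|data] = 4·136/33 = 544/33.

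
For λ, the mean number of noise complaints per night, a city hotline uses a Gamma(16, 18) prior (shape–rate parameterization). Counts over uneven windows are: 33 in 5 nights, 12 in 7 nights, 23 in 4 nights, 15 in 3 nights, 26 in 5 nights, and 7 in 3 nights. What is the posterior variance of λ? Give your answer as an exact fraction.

44/675

Total count: 33 + 12 + 23 + 15 + 26 + 7 = 116.
Total exposure: 5 + 7 + 4 + 3 + 5 + 3 = 27 nights.
Gamma(α, β) with Poisson data over total exposure Σt gives posterior Gamma(α+Σx, β+Σt) = Gamma(132, 45).
Posterior variance = α'/β'² = 132/2025 = 44/675.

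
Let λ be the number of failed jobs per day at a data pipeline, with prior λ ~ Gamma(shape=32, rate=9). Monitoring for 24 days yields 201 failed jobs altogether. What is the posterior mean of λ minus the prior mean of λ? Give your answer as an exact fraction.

Total count 201 over total exposure 24 days.
Gamma(α, β) with Poisson data over total exposure Σt gives posterior Gamma(α+Σx, β+Σt) = Gamma(233, 33).
Posterior mean = 233/33 = 233/33; prior mean = 32/9 = 32/9. Difference = 233/33 − 32/9 = 347/99.

347/99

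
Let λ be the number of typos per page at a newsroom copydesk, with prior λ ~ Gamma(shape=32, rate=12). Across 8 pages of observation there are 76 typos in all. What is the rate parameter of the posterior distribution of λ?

20

Total count 76 over total exposure 8 pages.
Gamma(α, β) with Poisson data over total exposure Σt gives posterior Gamma(α+Σx, β+Σt) = Gamma(108, 20).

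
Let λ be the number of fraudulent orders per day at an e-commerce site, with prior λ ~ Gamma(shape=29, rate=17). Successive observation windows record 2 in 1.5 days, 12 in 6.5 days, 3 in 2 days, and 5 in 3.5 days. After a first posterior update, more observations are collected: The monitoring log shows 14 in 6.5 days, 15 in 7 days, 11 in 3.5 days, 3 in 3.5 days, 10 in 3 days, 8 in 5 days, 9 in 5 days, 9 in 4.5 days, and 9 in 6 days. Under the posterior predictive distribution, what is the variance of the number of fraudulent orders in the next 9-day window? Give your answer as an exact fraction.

417834/22201

Total count: 2 + 12 + 3 + 5 = 22.
Total exposure: 1.5 + 6.5 + 2 + 3.5 = 13.5 days.
After the first batch: Gamma(29 + 22, 17 + 13.5) = Gamma(51, 61/2).
Total count: 14 + 15 + 11 + 3 + 10 + 8 + 9 + 9 + 9 = 88.
Total exposure: 6.5 + 7 + 3.5 + 3.5 + 3 + 5 + 5 + 4.5 + 6 = 44 days.
After the second batch: Gamma(51 + 88, 61/2 + 44) = Gamma(139, 149/2).
The posterior predictive for a window of length T is Negative Binomial with variance T·α'·(β'+T)/β'² = 9·139·(167/2)/(22201/4) = 417834/22201.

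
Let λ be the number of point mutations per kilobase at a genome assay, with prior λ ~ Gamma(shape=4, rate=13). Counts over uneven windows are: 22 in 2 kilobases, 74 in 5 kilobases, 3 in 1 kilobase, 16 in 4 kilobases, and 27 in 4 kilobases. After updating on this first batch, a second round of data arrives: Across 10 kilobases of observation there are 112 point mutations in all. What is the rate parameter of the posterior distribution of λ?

39

Total count: 22 + 74 + 3 + 16 + 27 = 142.
Total exposure: 2 + 5 + 1 + 4 + 4 = 16 kilobases.
After the first batch: Gamma(4 + 142, 13 + 16) = Gamma(146, 29).
Total count 112 over total exposure 10 kilobases.
After the second batch: Gamma(146 + 112, 29 + 10) = Gamma(258, 39).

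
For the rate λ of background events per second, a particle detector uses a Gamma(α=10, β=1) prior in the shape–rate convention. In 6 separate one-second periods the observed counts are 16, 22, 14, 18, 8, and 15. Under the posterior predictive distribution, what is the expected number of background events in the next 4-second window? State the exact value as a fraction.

412/7

Total count: 16 + 22 + 14 + 18 + 8 + 15 = 93.
Total exposure: 6 seconds.
Conjugate update: add total count to the shape and total exposure to the rate, giving Gamma(103, 7).
Predictive mean over a 4-second window = T·E[λ|data] = 4·103/7 = 412/7.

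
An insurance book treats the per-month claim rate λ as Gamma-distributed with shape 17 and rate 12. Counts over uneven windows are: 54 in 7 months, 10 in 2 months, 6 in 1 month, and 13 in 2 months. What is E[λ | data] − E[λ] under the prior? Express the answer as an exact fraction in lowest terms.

Total count: 54 + 10 + 6 + 13 = 83.
Total exposure: 7 + 2 + 1 + 2 = 12 months.
By Gamma–Poisson conjugacy, the posterior is Gamma(α + Σx, β + Σt) = Gamma(17 + 83, 12 + 12) = Gamma(100, 24).
Posterior mean = 100/24 = 25/6; prior mean = 17/12 = 17/12. Difference = 25/6 − 17/12 = 11/4.

11/4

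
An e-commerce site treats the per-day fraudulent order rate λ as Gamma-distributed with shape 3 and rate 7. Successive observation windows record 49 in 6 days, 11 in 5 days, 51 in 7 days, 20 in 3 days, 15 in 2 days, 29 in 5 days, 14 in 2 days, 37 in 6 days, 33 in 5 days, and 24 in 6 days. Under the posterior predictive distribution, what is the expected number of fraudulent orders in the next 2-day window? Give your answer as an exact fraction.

286/27

Total count: 49 + 11 + 51 + 20 + 15 + 29 + 14 + 37 + 33 + 24 = 283.
Total exposure: 6 + 5 + 7 + 3 + 2 + 5 + 2 + 6 + 5 + 6 = 47 days.
Conjugate update: add total count to the shape and total exposure to the rate, giving Gamma(286, 54).
Predictive mean over a 2-day window = T·E[λ|data] = 2·286/54 = 286/27.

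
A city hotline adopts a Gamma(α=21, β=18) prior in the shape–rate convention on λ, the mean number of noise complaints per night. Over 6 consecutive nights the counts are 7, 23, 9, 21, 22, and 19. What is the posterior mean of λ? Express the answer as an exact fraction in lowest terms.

61/12

Total count: 7 + 23 + 9 + 21 + 22 + 19 = 101.
Total exposure: 6 nights.
The Gamma prior is conjugate for the Poisson rate, so λ | data ~ Gamma(21+101, 18+6) = Gamma(122, 24).
Posterior mean = α'/β' = 122/24 = 61/12.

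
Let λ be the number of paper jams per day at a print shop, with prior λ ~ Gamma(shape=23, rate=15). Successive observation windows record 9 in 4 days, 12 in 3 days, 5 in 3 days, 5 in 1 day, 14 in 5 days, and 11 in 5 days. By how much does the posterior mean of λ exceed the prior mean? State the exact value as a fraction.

Total count: 9 + 12 + 5 + 5 + 14 + 11 = 56.
Total exposure: 4 + 3 + 3 + 1 + 5 + 5 = 21 days.
The Gamma prior is conjugate for the Poisson rate, so λ | data ~ Gamma(23+56, 15+21) = Gamma(79, 36).
Posterior mean = 79/36 = 79/36; prior mean = 23/15 = 23/15. Difference = 79/36 − 23/15 = 119/180.

119/180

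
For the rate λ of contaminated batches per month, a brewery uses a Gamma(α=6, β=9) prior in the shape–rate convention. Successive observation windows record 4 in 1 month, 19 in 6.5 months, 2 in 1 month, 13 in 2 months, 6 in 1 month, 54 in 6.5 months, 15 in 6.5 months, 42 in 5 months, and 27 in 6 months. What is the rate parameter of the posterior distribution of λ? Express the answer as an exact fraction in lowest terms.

89/2

Total count: 4 + 19 + 2 + 13 + 6 + 54 + 15 + 42 + 27 = 182.
Total exposure: 1 + 6.5 + 1 + 2 + 1 + 6.5 + 6.5 + 5 + 6 = 35.5 months.
By Gamma–Poisson conjugacy, the posterior is Gamma(α + Σx, β + Σt) = Gamma(6 + 182, 9 + 35.5) = Gamma(188, 89/2).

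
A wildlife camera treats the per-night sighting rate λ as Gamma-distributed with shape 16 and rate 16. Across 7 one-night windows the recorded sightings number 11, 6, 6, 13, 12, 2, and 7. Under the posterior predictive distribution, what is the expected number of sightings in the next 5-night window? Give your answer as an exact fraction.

Total count: 11 + 6 + 6 + 13 + 12 + 2 + 7 = 57.
Total exposure: 7 nights.
The Gamma prior is conjugate for the Poisson rate, so λ | data ~ Gamma(16+57, 16+7) = Gamma(73, 23).
Predictive mean over a 5-night window = T·E[λ|data] = 5·73/23 = 365/23.

365/23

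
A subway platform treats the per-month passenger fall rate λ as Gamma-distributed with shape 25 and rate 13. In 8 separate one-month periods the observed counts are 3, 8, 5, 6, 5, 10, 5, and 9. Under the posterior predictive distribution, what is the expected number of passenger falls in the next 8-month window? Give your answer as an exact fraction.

608/21

Total count: 3 + 8 + 5 + 6 + 5 + 10 + 5 + 9 = 51.
Total exposure: 8 months.
Conjugate update: add total count to the shape and total exposure to the rate, giving Gamma(76, 21).
Predictive mean over an 8-month window = T·E[λ|data] = 8·76/21 = 608/21.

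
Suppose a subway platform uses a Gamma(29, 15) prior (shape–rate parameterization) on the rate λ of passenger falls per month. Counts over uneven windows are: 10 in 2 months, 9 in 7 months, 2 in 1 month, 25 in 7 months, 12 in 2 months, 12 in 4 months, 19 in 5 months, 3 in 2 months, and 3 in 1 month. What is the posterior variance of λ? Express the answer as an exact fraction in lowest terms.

31/529

Total count: 10 + 9 + 2 + 25 + 12 + 12 + 19 + 3 + 3 = 95.
Total exposure: 2 + 7 + 1 + 7 + 2 + 4 + 5 + 2 + 1 = 31 months.
Posterior: α' = 29 + 95 = 124, β' = 15 + 31 = 46.
Posterior variance = α'/β'² = 124/2116 = 31/529.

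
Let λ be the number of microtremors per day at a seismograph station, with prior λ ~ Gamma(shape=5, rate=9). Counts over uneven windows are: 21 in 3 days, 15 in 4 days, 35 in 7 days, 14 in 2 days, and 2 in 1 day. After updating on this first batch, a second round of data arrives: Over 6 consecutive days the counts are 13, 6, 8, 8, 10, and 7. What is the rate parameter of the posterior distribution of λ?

32

Total count: 21 + 15 + 35 + 14 + 2 = 87.
Total exposure: 3 + 4 + 7 + 2 + 1 = 17 days.
After the first batch: Gamma(5 + 87, 9 + 17) = Gamma(92, 26).
Total count: 13 + 6 + 8 + 8 + 10 + 7 = 52.
Total exposure: 6 days.
After the second batch: Gamma(92 + 52, 26 + 6) = Gamma(144, 32).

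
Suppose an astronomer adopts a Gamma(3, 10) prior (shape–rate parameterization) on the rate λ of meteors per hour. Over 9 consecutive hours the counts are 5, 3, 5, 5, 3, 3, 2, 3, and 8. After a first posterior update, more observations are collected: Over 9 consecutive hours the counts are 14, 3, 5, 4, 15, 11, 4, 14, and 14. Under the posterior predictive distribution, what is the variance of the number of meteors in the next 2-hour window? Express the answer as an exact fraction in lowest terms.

Total count: 5 + 3 + 5 + 5 + 3 + 3 + 2 + 3 + 8 = 37.
Total exposure: 9 hours.
After the first batch: Gamma(3 + 37, 10 + 9) = Gamma(40, 19).
Total count: 14 + 3 + 5 + 4 + 15 + 11 + 4 + 14 + 14 = 84.
Total exposure: 9 hours.
After the second batch: Gamma(40 + 84, 19 + 9) = Gamma(124, 28).
The posterior predictive for a window of length T is Negative Binomial with variance T·α'·(β'+T)/β'² = 2·124·30/784 = 465/49.

465/49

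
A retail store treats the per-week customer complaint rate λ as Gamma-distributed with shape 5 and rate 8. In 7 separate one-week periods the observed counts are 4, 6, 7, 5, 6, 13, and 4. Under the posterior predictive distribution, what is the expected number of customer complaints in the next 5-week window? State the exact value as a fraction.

Total count: 4 + 6 + 7 + 5 + 6 + 13 + 4 = 45.
Total exposure: 7 weeks.
Posterior: α' = 5 + 45 = 50, β' = 8 + 7 = 15.
Predictive mean over a 5-week window = T·E[λ|data] = 5·50/15 = 50/3.

50/3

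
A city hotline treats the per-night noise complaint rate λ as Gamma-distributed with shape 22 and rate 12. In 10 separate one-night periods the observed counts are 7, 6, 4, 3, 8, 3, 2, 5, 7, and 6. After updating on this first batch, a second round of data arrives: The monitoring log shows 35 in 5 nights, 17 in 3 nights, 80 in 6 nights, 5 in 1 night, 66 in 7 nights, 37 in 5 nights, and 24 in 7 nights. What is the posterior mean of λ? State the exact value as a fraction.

Total count: 7 + 6 + 4 + 3 + 8 + 3 + 2 + 5 + 7 + 6 = 51.
Total exposure: 10 nights.
After the first batch: Gamma(22 + 51, 12 + 10) = Gamma(73, 22).
Total count: 35 + 17 + 80 + 5 + 66 + 37 + 24 = 264.
Total exposure: 5 + 3 + 6 + 1 + 7 + 5 + 7 = 34 nights.
After the second batch: Gamma(73 + 264, 22 + 34) = Gamma(337, 56).
Posterior mean = α'/β' = 337/56.

337/56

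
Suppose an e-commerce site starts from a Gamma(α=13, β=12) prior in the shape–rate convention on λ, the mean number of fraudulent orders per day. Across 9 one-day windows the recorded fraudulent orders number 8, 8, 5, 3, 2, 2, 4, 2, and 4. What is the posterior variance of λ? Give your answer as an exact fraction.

17/147

Total count: 8 + 8 + 5 + 3 + 2 + 2 + 4 + 2 + 4 = 38.
Total exposure: 9 days.
Posterior: α' = 13 + 38 = 51, β' = 12 + 9 = 21.
Posterior variance = α'/β'² = 51/441 = 17/147.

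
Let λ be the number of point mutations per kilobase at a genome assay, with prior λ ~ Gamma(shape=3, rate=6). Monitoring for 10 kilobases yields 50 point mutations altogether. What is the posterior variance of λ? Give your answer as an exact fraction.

Total count 50 over total exposure 10 kilobases.
The Gamma prior is conjugate for the Poisson rate, so λ | data ~ Gamma(3+50, 6+10) = Gamma(53, 16).
Posterior variance = α'/β'² = 53/256.

53/256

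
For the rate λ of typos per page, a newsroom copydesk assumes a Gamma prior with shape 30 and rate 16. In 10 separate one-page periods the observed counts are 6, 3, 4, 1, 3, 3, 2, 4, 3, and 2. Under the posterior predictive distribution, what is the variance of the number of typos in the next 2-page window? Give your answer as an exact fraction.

854/169

Total count: 6 + 3 + 4 + 1 + 3 + 3 + 2 + 4 + 3 + 2 = 31.
Total exposure: 10 pages.
Posterior: α' = 30 + 31 = 61, β' = 16 + 10 = 26.
The posterior predictive for a window of length T is Negative Binomial with variance T·α'·(β'+T)/β'² = 2·61·28/676 = 854/169.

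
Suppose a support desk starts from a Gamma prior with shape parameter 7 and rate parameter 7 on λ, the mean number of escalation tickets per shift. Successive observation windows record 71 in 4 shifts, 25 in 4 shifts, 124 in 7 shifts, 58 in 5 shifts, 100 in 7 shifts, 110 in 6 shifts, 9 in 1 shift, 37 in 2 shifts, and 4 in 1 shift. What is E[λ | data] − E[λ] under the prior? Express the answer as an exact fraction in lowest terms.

501/44

Total count: 71 + 25 + 124 + 58 + 100 + 110 + 9 + 37 + 4 = 538.
Total exposure: 4 + 4 + 7 + 5 + 7 + 6 + 1 + 2 + 1 = 37 shifts.
Posterior: α' = 7 + 538 = 545, β' = 7 + 37 = 44.
Posterior mean = 545/44 = 545/44; prior mean = 7/7 = 1. Difference = 545/44 − 1 = 501/44.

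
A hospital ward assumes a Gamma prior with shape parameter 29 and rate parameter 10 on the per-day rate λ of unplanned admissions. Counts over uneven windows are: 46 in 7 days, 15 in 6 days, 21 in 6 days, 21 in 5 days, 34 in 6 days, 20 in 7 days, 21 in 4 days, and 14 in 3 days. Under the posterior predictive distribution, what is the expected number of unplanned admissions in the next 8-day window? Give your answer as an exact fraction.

884/27

Total count: 46 + 15 + 21 + 21 + 34 + 20 + 21 + 14 = 192.
Total exposure: 7 + 6 + 6 + 5 + 6 + 7 + 4 + 3 = 44 days.
Gamma(α, β) with Poisson data over total exposure Σt gives posterior Gamma(α+Σx, β+Σt) = Gamma(221, 54).
Predictive mean over an 8-day window = T·E[λ|data] = 8·221/54 = 884/27.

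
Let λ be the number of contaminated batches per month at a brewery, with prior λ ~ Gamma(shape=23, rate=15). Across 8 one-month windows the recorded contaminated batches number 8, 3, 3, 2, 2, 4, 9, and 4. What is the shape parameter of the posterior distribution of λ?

Total count: 8 + 3 + 3 + 2 + 2 + 4 + 9 + 4 = 35.
Total exposure: 8 months.
Gamma(α, β) with Poisson data over total exposure Σt gives posterior Gamma(α+Σx, β+Σt) = Gamma(58, 23).

58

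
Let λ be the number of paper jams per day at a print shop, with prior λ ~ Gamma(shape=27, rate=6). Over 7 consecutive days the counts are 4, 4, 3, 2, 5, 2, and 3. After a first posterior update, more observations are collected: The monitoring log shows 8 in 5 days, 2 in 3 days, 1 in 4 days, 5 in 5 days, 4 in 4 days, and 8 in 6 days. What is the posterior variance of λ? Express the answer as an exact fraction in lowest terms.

39/800

Total count: 4 + 4 + 3 + 2 + 5 + 2 + 3 = 23.
Total exposure: 7 days.
After the first batch: Gamma(27 + 23, 6 + 7) = Gamma(50, 13).
Total count: 8 + 2 + 1 + 5 + 4 + 8 = 28.
Total exposure: 5 + 3 + 4 + 5 + 4 + 6 = 27 days.
After the second batch: Gamma(50 + 28, 13 + 27) = Gamma(78, 40).
Posterior variance = α'/β'² = 78/1600 = 39/800.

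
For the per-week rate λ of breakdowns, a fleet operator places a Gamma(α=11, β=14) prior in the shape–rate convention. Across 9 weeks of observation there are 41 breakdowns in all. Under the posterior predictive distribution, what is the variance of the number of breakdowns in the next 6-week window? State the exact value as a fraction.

Total count 41 over total exposure 9 weeks.
Posterior: α' = 11 + 41 = 52, β' = 14 + 9 = 23.
The posterior predictive for a window of length T is Negative Binomial with variance T·α'·(β'+T)/β'² = 6·52·29/529 = 9048/529.

9048/529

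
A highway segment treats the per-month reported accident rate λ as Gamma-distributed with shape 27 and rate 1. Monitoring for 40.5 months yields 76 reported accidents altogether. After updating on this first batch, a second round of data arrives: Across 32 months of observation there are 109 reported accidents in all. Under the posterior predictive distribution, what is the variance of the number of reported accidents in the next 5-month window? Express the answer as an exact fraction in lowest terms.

332840/21609

Total count 76 over total exposure 40.5 months.
After the first batch: Gamma(27 + 76, 1 + 40.5) = Gamma(103, 83/2).
Total count 109 over total exposure 32 months.
After the second batch: Gamma(103 + 109, 83/2 + 32) = Gamma(212, 147/2).
The posterior predictive for a window of length T is Negative Binomial with variance T·α'·(β'+T)/β'² = 5·212·(157/2)/(21609/4) = 332840/21609.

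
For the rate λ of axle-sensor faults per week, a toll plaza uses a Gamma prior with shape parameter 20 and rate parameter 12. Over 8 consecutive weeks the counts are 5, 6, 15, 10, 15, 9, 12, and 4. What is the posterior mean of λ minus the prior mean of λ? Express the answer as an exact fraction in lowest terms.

47/15

Total count: 5 + 6 + 15 + 10 + 15 + 9 + 12 + 4 = 76.
Total exposure: 8 weeks.
By Gamma–Poisson conjugacy, the posterior is Gamma(α + Σx, β + Σt) = Gamma(20 + 76, 12 + 8) = Gamma(96, 20).
Posterior mean = 96/20 = 24/5; prior mean = 20/12 = 5/3. Difference = 24/5 − 5/3 = 47/15.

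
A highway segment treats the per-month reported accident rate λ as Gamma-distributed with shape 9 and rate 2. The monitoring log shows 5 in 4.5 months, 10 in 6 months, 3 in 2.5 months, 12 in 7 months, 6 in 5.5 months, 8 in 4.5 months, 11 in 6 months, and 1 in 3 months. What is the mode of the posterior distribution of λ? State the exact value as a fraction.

Total count: 5 + 10 + 3 + 12 + 6 + 8 + 11 + 1 = 56.
Total exposure: 4.5 + 6 + 2.5 + 7 + 5.5 + 4.5 + 6 + 3 = 39 months.
Conjugate update: add total count to the shape and total exposure to the rate, giving Gamma(65, 41).
Posterior mode = (α'−1)/β' = 64/41.

64/41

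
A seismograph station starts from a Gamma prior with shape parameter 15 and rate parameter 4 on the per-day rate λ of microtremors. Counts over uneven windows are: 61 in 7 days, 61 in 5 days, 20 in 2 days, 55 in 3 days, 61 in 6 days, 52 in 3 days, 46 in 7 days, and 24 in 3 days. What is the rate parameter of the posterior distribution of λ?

Total count: 61 + 61 + 20 + 55 + 61 + 52 + 46 + 24 = 380.
Total exposure: 7 + 5 + 2 + 3 + 6 + 3 + 7 + 3 = 36 days.
Gamma(α, β) with Poisson data over total exposure Σt gives posterior Gamma(α+Σx, β+Σt) = Gamma(395, 40).

40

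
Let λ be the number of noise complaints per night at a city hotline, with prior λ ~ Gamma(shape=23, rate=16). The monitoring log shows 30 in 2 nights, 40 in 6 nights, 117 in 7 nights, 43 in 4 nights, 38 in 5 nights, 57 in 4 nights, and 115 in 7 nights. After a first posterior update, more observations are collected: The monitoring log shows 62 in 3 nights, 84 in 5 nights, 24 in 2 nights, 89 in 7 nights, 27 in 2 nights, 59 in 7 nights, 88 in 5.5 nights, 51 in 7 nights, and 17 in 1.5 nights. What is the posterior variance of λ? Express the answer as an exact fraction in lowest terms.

Total count: 30 + 40 + 117 + 43 + 38 + 57 + 115 = 440.
Total exposure: 2 + 6 + 7 + 4 + 5 + 4 + 7 = 35 nights.
After the first batch: Gamma(23 + 440, 16 + 35) = Gamma(463, 51).
Total count: 62 + 84 + 24 + 89 + 27 + 59 + 88 + 51 + 17 = 501.
Total exposure: 3 + 5 + 2 + 7 + 2 + 7 + 5.5 + 7 + 1.5 = 40 nights.
After the second batch: Gamma(463 + 501, 51 + 40) = Gamma(964, 91).
Posterior variance = α'/β'² = 964/8281.

964/8281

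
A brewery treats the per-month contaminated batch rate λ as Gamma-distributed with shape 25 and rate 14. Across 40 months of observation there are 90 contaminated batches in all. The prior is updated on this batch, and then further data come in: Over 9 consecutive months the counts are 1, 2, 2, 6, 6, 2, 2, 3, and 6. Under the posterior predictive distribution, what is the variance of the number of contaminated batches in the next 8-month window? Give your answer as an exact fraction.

82360/3969

Total count 90 over total exposure 40 months.
After the first batch: Gamma(25 + 90, 14 + 40) = Gamma(115, 54).
Total count: 1 + 2 + 2 + 6 + 6 + 2 + 2 + 3 + 6 = 30.
Total exposure: 9 months.
After the second batch: Gamma(115 + 30, 54 + 9) = Gamma(145, 63).
The posterior predictive for a window of length T is Negative Binomial with variance T·α'·(β'+T)/β'² = 8·145·71/3969 = 82360/3969.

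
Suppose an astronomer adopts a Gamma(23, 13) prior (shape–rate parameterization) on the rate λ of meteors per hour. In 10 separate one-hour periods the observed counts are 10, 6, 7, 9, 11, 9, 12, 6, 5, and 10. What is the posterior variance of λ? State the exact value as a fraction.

Total count: 10 + 6 + 7 + 9 + 11 + 9 + 12 + 6 + 5 + 10 = 85.
Total exposure: 10 hours.
By Gamma–Poisson conjugacy, the posterior is Gamma(α + Σx, β + Σt) = Gamma(23 + 85, 13 + 10) = Gamma(108, 23).
Posterior variance = α'/β'² = 108/529.

108/529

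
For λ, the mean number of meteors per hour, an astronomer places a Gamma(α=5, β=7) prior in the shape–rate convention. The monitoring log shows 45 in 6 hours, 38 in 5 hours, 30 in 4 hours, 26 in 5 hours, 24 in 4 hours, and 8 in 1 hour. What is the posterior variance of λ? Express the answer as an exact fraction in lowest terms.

11/64

Total count: 45 + 38 + 30 + 26 + 24 + 8 = 171.
Total exposure: 6 + 5 + 4 + 5 + 4 + 1 = 25 hours.
Posterior: α' = 5 + 171 = 176, β' = 7 + 25 = 32.
Posterior variance = α'/β'² = 176/1024 = 11/64.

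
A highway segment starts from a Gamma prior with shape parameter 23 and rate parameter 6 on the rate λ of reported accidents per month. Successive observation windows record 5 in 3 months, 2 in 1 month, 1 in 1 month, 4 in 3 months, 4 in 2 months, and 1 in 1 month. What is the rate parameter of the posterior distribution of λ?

17

Total count: 5 + 2 + 1 + 4 + 4 + 1 = 17.
Total exposure: 3 + 1 + 1 + 3 + 2 + 1 = 11 months.
Posterior: α' = 23 + 17 = 40, β' = 6 + 11 = 17.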